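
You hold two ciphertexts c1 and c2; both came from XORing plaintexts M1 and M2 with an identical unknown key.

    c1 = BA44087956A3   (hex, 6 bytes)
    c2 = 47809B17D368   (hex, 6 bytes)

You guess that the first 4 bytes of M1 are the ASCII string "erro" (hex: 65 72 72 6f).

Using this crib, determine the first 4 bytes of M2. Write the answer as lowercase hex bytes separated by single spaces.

First, c1 ⊕ c2 = (M1 ⊕ K) ⊕ (M2 ⊕ K) = M1 ⊕ M2, so the key drops out. Then M2 = (M1 ⊕ M2) ⊕ M1 over the first 4 bytes.
byte 0: (ba XOR 47) XOR 65 = fd XOR 65 = 98
byte 1: (44 XOR 80) XOR 72 = c4 XOR 72 = b6
byte 2: (08 XOR 9b) XOR 72 = 93 XOR 72 = e1
byte 3: (79 XOR 17) XOR 6f = 6e XOR 6f = 01

98 b6 e1 01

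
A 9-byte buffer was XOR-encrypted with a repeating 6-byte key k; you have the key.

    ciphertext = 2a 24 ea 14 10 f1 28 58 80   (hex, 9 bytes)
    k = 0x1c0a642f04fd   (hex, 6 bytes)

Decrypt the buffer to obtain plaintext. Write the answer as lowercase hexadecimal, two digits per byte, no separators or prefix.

The 6-byte key repeats, so the effective keystream is 1c 0a 64 2f 04 fd 1c 0a 64.
byte 0: 2a ^ 1c = 36
byte 1: 24 ^ 0a = 2e
byte 2: ea ^ 64 = 8e
byte 3: 14 ^ 2f = 3b
byte 4: 10 ^ 04 = 14
byte 5: f1 ^ fd = 0c
byte 6: 28 ^ 1c = 34
byte 7: 58 ^ 0a = 52
byte 8: 80 ^ 64 = e4

362e8e3b140c3452e4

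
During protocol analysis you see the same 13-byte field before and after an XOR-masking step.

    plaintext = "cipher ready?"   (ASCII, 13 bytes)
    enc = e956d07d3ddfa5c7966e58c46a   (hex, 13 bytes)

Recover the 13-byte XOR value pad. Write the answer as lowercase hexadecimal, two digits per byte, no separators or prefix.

8a3fa01558ad85b5f30f3cbd55

Since enc = plaintext ⊕ pad, XORing both sides with plaintext gives pad = plaintext ⊕ enc.
01100011 ⊕ 11101001 = 10001010
01101001 ⊕ 01010110 = 00111111
01110000 ⊕ 11010000 = 10100000
01101000 ⊕ 01111101 = 00010101
01100101 ⊕ 00111101 = 01011000
01110010 ⊕ 11011111 = 10101101
00100000 ⊕ 10100101 = 10000101
01110010 ⊕ 11000111 = 10110101
01100101 ⊕ 10010110 = 11110011
01100001 ⊕ 01101110 = 00001111
01100100 ⊕ 01011000 = 00111100
01111001 ⊕ 11000100 = 10111101
00111111 ⊕ 01101010 = 01010101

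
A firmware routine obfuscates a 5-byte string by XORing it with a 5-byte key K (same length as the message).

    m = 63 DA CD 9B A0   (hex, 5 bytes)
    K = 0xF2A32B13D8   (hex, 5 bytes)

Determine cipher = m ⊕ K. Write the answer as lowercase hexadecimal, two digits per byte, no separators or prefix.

XOR is its own inverse, so applying the key byte-wise gives the result directly.
 99 ^ 242 = 145
218 ^ 163 = 121
205 ^  43 = 230
155 ^  19 = 136
160 ^ 216 = 120

9179e68878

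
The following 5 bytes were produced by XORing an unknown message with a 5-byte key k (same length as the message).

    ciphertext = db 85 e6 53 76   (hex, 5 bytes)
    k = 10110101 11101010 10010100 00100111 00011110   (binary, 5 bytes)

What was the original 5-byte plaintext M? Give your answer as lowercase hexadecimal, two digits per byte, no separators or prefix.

XOR is its own inverse, so applying the key byte-wise gives the result directly.
db xor b5 = 6e
85 xor ea = 6f
e6 xor 94 = 72
53 xor 27 = 74
76 xor 1e = 68

6e6f727468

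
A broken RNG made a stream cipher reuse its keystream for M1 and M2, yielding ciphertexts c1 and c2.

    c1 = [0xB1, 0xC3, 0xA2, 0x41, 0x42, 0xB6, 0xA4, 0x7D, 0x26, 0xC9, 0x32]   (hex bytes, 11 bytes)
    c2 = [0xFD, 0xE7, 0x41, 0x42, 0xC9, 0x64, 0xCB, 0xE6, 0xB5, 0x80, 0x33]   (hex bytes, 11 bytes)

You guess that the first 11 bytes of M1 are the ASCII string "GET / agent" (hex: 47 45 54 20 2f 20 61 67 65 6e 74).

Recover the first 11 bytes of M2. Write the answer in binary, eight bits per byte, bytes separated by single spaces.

First, c1 ⊕ c2 = (M1 ⊕ K) ⊕ (M2 ⊕ K) = M1 ⊕ M2, so the key drops out. Then M2 = (M1 ⊕ M2) ⊕ M1 over the first 11 bytes.
byte 0: (b1 xor fd) xor 47 = 4c xor 47 = 0b
byte 1: (c3 xor e7) xor 45 = 24 xor 45 = 61
byte 2: (a2 xor 41) xor 54 = e3 xor 54 = b7
byte 3: (41 xor 42) xor 20 = 03 xor 20 = 23
byte 4: (42 xor c9) xor 2f = 8b xor 2f = a4
byte 5: (b6 xor 64) xor 20 = d2 xor 20 = f2
byte 6: (a4 xor cb) xor 61 = 6f xor 61 = 0e
byte 7: (7d xor e6) xor 67 = 9b xor 67 = fc
byte 8: (26 xor b5) xor 65 = 93 xor 65 = f6
byte 9: (c9 xor 80) xor 6e = 49 xor 6e = 27
byte 10: (32 xor 33) xor 74 = 01 xor 74 = 75

00001011 01100001 10110111 00100011 10100100 11110010 00001110 11111100 11110110 00100111 01110101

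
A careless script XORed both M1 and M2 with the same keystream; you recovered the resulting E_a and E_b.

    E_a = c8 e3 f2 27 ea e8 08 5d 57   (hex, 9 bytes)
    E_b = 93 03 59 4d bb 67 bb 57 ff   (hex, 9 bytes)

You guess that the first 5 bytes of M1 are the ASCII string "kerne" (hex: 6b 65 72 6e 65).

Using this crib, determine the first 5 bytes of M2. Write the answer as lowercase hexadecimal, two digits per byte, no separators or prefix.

First, E_a ⊕ E_b = (M1 ⊕ K) ⊕ (M2 ⊕ K) = M1 ⊕ M2, so the key drops out. Then M2 = (M1 ⊕ M2) ⊕ M1 over the first 5 bytes.
byte 0: (c8 xor 93) xor 6b = 5b xor 6b = 30
byte 1: (e3 xor 03) xor 65 = e0 xor 65 = 85
byte 2: (f2 xor 59) xor 72 = ab xor 72 = d9
byte 3: (27 xor 4d) xor 6e = 6a xor 6e = 04
byte 4: (ea xor bb) xor 65 = 51 xor 65 = 34

3085d90434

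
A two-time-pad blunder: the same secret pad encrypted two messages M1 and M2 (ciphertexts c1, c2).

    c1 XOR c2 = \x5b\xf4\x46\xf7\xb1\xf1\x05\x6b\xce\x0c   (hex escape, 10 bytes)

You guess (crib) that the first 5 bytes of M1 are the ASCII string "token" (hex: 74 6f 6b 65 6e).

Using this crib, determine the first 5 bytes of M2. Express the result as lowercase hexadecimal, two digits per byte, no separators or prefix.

Since c1 ⊕ c2 = M1 ⊕ M2, XORing with the guessed M1 bytes yields the corresponding M2 bytes: M2 = (c1 ⊕ c2) ⊕ M1.
5b ^ 74 = 2f
f4 ^ 6f = 9b
46 ^ 6b = 2d
f7 ^ 65 = 92
b1 ^ 6e = df

2f9b2d92df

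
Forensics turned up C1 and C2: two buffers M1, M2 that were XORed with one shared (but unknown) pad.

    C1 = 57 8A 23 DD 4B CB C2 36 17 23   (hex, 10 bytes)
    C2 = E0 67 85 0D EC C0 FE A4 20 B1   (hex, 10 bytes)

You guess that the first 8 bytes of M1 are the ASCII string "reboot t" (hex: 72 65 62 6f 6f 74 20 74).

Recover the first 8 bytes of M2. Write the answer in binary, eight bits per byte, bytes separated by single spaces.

First, C1 ⊕ C2 = (M1 ⊕ K) ⊕ (M2 ⊕ K) = M1 ⊕ M2, so the key drops out. Then M2 = (M1 ⊕ M2) ⊕ M1 over the first 8 bytes.
byte 0: (57 xor e0) xor 72 = b7 xor 72 = c5
byte 1: (8a xor 67) xor 65 = ed xor 65 = 88
byte 2: (23 xor 85) xor 62 = a6 xor 62 = c4
byte 3: (dd xor 0d) xor 6f = d0 xor 6f = bf
byte 4: (4b xor ec) xor 6f = a7 xor 6f = c8
byte 5: (cb xor c0) xor 74 = 0b xor 74 = 7f
byte 6: (c2 xor fe) xor 20 = 3c xor 20 = 1c
byte 7: (36 xor a4) xor 74 = 92 xor 74 = e6

11000101 10001000 11000100 10111111 11001000 01111111 00011100 11100110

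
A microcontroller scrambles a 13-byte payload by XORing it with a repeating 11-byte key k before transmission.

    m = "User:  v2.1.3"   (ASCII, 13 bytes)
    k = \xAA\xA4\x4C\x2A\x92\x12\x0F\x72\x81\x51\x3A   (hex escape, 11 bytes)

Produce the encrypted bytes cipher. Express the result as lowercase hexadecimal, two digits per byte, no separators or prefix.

ffd72958a8322f04b37f0b8497

The 11-byte key repeats, so the effective keystream is aa a4 4c 2a 92 12 0f 72 81 51 3a aa a4.
byte 0: 01010101 XOR 10101010 = 11111111
byte 1: 01110011 XOR 10100100 = 11010111
byte 2: 01100101 XOR 01001100 = 00101001
byte 3: 01110010 XOR 00101010 = 01011000
byte 4: 00111010 XOR 10010010 = 10101000
byte 5: 00100000 XOR 00010010 = 00110010
byte 6: 00100000 XOR 00001111 = 00101111
byte 7: 01110110 XOR 01110010 = 00000100
byte 8: 00110010 XOR 10000001 = 10110011
byte 9: 00101110 XOR 01010001 = 01111111
byte 10: 00110001 XOR 00111010 = 00001011
byte 11: 00101110 XOR 10101010 = 10000100
byte 12: 00110011 XOR 10100100 = 10010111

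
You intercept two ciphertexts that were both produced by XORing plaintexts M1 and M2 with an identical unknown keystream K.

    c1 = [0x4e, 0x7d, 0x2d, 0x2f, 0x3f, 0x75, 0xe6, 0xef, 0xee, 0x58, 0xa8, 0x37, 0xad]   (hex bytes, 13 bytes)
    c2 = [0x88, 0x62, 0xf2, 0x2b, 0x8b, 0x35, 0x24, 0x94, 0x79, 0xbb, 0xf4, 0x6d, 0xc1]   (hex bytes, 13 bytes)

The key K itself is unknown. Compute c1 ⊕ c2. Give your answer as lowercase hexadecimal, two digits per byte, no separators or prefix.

c1 ⊕ c2 = (M1 ⊕ K) ⊕ (M2 ⊕ K) = M1 ⊕ M2 — the shared key cancels under XOR.
byte 0:  78 XOR 136 = 198
byte 1: 125 XOR  98 =  31
byte 2:  45 XOR 242 = 223
byte 3:  47 XOR  43 =   4
byte 4:  63 XOR 139 = 180
byte 5: 117 XOR  53 =  64
byte 6: 230 XOR  36 = 194
byte 7: 239 XOR 148 = 123
byte 8: 238 XOR 121 = 151
byte 9:  88 XOR 187 = 227
byte 10: 168 XOR 244 =  92
byte 11:  55 XOR 109 =  90
byte 12: 173 XOR 193 = 108

c61fdf04b440c27b97e35c5a6c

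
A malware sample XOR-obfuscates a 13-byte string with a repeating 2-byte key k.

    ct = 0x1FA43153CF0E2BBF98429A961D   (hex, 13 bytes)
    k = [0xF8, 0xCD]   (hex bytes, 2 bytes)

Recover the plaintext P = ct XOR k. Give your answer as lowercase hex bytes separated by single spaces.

The 2-byte key repeats, so the effective keystream is f8 cd f8 cd f8 cd f8 cd f8 cd f8 cd f8.
byte 0: 1f xor f8 = e7
byte 1: a4 xor cd = 69
byte 2: 31 xor f8 = c9
byte 3: 53 xor cd = 9e
byte 4: cf xor f8 = 37
byte 5: 0e xor cd = c3
byte 6: 2b xor f8 = d3
byte 7: bf xor cd = 72
byte 8: 98 xor f8 = 60
byte 9: 42 xor cd = 8f
byte 10: 9a xor f8 = 62
byte 11: 96 xor cd = 5b
byte 12: 1d xor f8 = e5

e7 69 c9 9e 37 c3 d3 72 60 8f 62 5b e5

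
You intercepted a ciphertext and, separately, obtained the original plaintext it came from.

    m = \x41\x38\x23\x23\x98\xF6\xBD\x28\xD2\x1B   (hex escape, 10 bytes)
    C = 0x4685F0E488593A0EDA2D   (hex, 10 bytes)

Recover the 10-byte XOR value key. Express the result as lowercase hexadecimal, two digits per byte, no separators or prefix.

07bdd3c710af87260836

Since C = m ⊕ key, XORing both sides with m gives key = m ⊕ C.
byte 0: 01000001 ⊕ 01000110 = 00000111
byte 1: 00111000 ⊕ 10000101 = 10111101
byte 2: 00100011 ⊕ 11110000 = 11010011
byte 3: 00100011 ⊕ 11100100 = 11000111
byte 4: 10011000 ⊕ 10001000 = 00010000
byte 5: 11110110 ⊕ 01011001 = 10101111
byte 6: 10111101 ⊕ 00111010 = 10000111
byte 7: 00101000 ⊕ 00001110 = 00100110
byte 8: 11010010 ⊕ 11011010 = 00001000
byte 9: 00011011 ⊕ 00101101 = 00110110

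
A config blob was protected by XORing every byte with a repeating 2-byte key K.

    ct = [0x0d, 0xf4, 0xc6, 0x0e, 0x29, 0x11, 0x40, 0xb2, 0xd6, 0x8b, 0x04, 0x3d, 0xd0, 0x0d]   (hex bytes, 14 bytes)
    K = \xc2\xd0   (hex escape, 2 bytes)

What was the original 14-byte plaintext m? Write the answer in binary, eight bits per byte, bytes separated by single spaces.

The 2-byte key repeats, so the effective keystream is c2 d0 c2 d0 c2 d0 c2 d0 c2 d0 c2 d0 c2 d0.
byte 0: 0d xor c2 = cf
byte 1: f4 xor d0 = 24
byte 2: c6 xor c2 = 04
byte 3: 0e xor d0 = de
byte 4: 29 xor c2 = eb
byte 5: 11 xor d0 = c1
byte 6: 40 xor c2 = 82
byte 7: b2 xor d0 = 62
byte 8: d6 xor c2 = 14
byte 9: 8b xor d0 = 5b
byte 10: 04 xor c2 = c6
byte 11: 3d xor d0 = ed
byte 12: d0 xor c2 = 12
byte 13: 0d xor d0 = dd

11001111 00100100 00000100 11011110 11101011 11000001 10000010 01100010 00010100 01011011 11000110 11101101 00010010 11011101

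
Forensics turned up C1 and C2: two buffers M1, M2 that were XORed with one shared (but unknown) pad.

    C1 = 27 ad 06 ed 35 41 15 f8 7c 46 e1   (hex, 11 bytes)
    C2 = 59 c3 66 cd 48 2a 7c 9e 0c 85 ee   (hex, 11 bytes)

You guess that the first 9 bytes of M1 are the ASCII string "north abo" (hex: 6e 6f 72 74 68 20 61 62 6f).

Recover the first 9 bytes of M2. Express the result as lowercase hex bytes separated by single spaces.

First, C1 ⊕ C2 = (M1 ⊕ K) ⊕ (M2 ⊕ K) = M1 ⊕ M2, so the key drops out. Then M2 = (M1 ⊕ M2) ⊕ M1 over the first 9 bytes.
byte 0: (27 XOR 59) XOR 6e = 7e XOR 6e = 10
byte 1: (ad XOR c3) XOR 6f = 6e XOR 6f = 01
byte 2: (06 XOR 66) XOR 72 = 60 XOR 72 = 12
byte 3: (ed XOR cd) XOR 74 = 20 XOR 74 = 54
byte 4: (35 XOR 48) XOR 68 = 7d XOR 68 = 15
byte 5: (41 XOR 2a) XOR 20 = 6b XOR 20 = 4b
byte 6: (15 XOR 7c) XOR 61 = 69 XOR 61 = 08
byte 7: (f8 XOR 9e) XOR 62 = 66 XOR 62 = 04
byte 8: (7c XOR 0c) XOR 6f = 70 XOR 6f = 1f

10 01 12 54 15 4b 08 04 1f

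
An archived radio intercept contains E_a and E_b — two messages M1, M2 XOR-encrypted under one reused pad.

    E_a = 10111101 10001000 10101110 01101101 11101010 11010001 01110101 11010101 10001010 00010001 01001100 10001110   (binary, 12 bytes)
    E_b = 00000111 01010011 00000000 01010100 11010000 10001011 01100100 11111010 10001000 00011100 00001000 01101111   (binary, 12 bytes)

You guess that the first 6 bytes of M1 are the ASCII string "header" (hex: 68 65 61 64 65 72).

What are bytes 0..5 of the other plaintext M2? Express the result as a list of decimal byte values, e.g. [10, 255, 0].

First, E_a ⊕ E_b = (M1 ⊕ K) ⊕ (M2 ⊕ K) = M1 ⊕ M2, so the key drops out. Then M2 = (M1 ⊕ M2) ⊕ M1 over the first 6 bytes.
byte 0: (bd ⊕ 07) ⊕ 68 = ba ⊕ 68 = d2
byte 1: (88 ⊕ 53) ⊕ 65 = db ⊕ 65 = be
byte 2: (ae ⊕ 00) ⊕ 61 = ae ⊕ 61 = cf
byte 3: (6d ⊕ 54) ⊕ 64 = 39 ⊕ 64 = 5d
byte 4: (ea ⊕ d0) ⊕ 65 = 3a ⊕ 65 = 5f
byte 5: (d1 ⊕ 8b) ⊕ 72 = 5a ⊕ 72 = 28

[210, 190, 207, 93, 95, 40]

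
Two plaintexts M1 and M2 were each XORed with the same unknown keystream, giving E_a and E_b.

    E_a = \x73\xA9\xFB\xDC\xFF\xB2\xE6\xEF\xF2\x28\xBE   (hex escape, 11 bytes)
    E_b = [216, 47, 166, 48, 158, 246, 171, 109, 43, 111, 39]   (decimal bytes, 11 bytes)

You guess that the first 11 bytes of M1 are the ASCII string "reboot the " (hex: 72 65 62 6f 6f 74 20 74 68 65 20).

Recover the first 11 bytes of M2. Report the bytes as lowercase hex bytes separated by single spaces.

First, E_a ⊕ E_b = (M1 ⊕ K) ⊕ (M2 ⊕ K) = M1 ⊕ M2, so the key drops out. Then M2 = (M1 ⊕ M2) ⊕ M1 over the first 11 bytes.
byte 0: (73 ^ d8) ^ 72 = ab ^ 72 = d9
byte 1: (a9 ^ 2f) ^ 65 = 86 ^ 65 = e3
byte 2: (fb ^ a6) ^ 62 = 5d ^ 62 = 3f
byte 3: (dc ^ 30) ^ 6f = ec ^ 6f = 83
byte 4: (ff ^ 9e) ^ 6f = 61 ^ 6f = 0e
byte 5: (b2 ^ f6) ^ 74 = 44 ^ 74 = 30
byte 6: (e6 ^ ab) ^ 20 = 4d ^ 20 = 6d
byte 7: (ef ^ 6d) ^ 74 = 82 ^ 74 = f6
byte 8: (f2 ^ 2b) ^ 68 = d9 ^ 68 = b1
byte 9: (28 ^ 6f) ^ 65 = 47 ^ 65 = 22
byte 10: (be ^ 27) ^ 20 = 99 ^ 20 = b9

d9 e3 3f 83 0e 30 6d f6 b1 22 b9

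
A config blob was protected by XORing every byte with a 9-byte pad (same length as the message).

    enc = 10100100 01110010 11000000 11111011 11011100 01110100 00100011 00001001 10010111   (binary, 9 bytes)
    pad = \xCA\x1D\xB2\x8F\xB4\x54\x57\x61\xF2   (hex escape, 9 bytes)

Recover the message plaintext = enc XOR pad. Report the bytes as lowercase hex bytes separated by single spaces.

XOR is its own inverse, so applying the key byte-wise gives the result directly.
10100100 xor 11001010 = 01101110
01110010 xor 00011101 = 01101111
11000000 xor 10110010 = 01110010
11111011 xor 10001111 = 01110100
11011100 xor 10110100 = 01101000
01110100 xor 01010100 = 00100000
00100011 xor 01010111 = 01110100
00001001 xor 01100001 = 01101000
10010111 xor 11110010 = 01100101

6e 6f 72 74 68 20 74 68 65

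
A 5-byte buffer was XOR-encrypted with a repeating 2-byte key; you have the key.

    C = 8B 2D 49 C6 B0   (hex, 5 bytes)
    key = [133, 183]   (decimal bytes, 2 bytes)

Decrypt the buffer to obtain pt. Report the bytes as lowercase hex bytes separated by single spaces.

0e 9a cc 71 35

The 2-byte key repeats, so the effective keystream is 85 b7 85 b7 85.
byte 0: 8b XOR 85 = 0e
byte 1: 2d XOR b7 = 9a
byte 2: 49 XOR 85 = cc
byte 3: c6 XOR b7 = 71
byte 4: b0 XOR 85 = 35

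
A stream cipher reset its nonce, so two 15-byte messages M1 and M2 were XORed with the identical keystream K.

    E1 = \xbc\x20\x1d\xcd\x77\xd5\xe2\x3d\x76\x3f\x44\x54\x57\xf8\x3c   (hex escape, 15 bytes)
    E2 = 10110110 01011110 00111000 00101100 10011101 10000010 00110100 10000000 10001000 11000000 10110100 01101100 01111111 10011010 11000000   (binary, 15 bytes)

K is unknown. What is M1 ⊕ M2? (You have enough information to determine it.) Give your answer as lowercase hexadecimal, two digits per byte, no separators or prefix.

E1 ⊕ E2 = (M1 ⊕ K) ⊕ (M2 ⊕ K) = M1 ⊕ M2 — the shared key cancels under XOR.
bc XOR b6 = 0a
20 XOR 5e = 7e
1d XOR 38 = 25
cd XOR 2c = e1
77 XOR 9d = ea
d5 XOR 82 = 57
e2 XOR 34 = d6
3d XOR 80 = bd
76 XOR 88 = fe
3f XOR c0 = ff
44 XOR b4 = f0
54 XOR 6c = 38
57 XOR 7f = 28
f8 XOR 9a = 62
3c XOR c0 = fc

0a7e25e1ea57d6bdfefff0382862fc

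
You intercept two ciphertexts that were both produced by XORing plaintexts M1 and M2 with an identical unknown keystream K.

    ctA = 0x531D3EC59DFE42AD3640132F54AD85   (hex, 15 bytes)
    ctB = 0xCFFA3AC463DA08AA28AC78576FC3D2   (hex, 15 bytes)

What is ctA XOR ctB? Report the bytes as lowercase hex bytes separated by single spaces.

ctA ⊕ ctB = (M1 ⊕ K) ⊕ (M2 ⊕ K) = M1 ⊕ M2 — the shared key cancels under XOR.
 83 ⊕ 207 = 156
 29 ⊕ 250 = 231
 62 ⊕  58 =   4
197 ⊕ 196 =   1
157 ⊕  99 = 254
254 ⊕ 218 =  36
 66 ⊕   8 =  74
173 ⊕ 170 =   7
 54 ⊕  40 =  30
 64 ⊕ 172 = 236
 19 ⊕ 120 = 107
 47 ⊕  87 = 120
 84 ⊕ 111 =  59
173 ⊕ 195 = 110
133 ⊕ 210 =  87

9c e7 04 01 fe 24 4a 07 1e ec 6b 78 3b 6e 57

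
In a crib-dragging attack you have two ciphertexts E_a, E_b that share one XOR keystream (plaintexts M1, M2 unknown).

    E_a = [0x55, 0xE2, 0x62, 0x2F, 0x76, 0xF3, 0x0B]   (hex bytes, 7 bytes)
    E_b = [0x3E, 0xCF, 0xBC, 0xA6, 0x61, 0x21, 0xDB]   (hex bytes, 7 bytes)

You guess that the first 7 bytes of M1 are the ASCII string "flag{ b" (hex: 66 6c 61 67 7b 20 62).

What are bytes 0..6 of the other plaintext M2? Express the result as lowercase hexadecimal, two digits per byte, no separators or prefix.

0d41bfee6cf2b2

First, E_a ⊕ E_b = (M1 ⊕ K) ⊕ (M2 ⊕ K) = M1 ⊕ M2, so the key drops out. Then M2 = (M1 ⊕ M2) ⊕ M1 over the first 7 bytes.
byte 0: (55 ^ 3e) ^ 66 = 6b ^ 66 = 0d
byte 1: (e2 ^ cf) ^ 6c = 2d ^ 6c = 41
byte 2: (62 ^ bc) ^ 61 = de ^ 61 = bf
byte 3: (2f ^ a6) ^ 67 = 89 ^ 67 = ee
byte 4: (76 ^ 61) ^ 7b = 17 ^ 7b = 6c
byte 5: (f3 ^ 21) ^ 20 = d2 ^ 20 = f2
byte 6: (0b ^ db) ^ 62 = d0 ^ 62 = b2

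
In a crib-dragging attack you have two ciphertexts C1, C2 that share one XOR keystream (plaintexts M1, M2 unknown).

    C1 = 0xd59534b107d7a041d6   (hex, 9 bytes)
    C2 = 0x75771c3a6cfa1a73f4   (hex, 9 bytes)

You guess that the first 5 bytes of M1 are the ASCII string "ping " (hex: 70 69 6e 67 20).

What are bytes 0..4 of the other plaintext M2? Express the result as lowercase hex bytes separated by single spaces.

d0 8b 46 ec 4b

First, C1 ⊕ C2 = (M1 ⊕ K) ⊕ (M2 ⊕ K) = M1 ⊕ M2, so the key drops out. Then M2 = (M1 ⊕ M2) ⊕ M1 over the first 5 bytes.
byte 0: (d5 XOR 75) XOR 70 = a0 XOR 70 = d0
byte 1: (95 XOR 77) XOR 69 = e2 XOR 69 = 8b
byte 2: (34 XOR 1c) XOR 6e = 28 XOR 6e = 46
byte 3: (b1 XOR 3a) XOR 67 = 8b XOR 67 = ec
byte 4: (07 XOR 6c) XOR 20 = 6b XOR 20 = 4b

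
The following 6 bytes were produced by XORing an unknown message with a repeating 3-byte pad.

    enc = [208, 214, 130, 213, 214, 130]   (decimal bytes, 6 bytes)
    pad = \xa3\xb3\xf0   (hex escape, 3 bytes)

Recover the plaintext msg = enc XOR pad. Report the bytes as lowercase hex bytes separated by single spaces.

73 65 72 76 65 72

The 3-byte key repeats, so the effective keystream is a3 b3 f0 a3 b3 f0.
byte 0: d0 ^ a3 = 73
byte 1: d6 ^ b3 = 65
byte 2: 82 ^ f0 = 72
byte 3: d5 ^ a3 = 76
byte 4: d6 ^ b3 = 65
byte 5: 82 ^ f0 = 72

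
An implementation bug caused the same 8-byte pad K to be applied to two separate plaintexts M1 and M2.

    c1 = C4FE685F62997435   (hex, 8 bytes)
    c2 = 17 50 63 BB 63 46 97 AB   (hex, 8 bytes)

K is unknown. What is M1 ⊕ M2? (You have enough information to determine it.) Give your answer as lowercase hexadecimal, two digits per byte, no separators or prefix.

c1 ⊕ c2 = (M1 ⊕ K) ⊕ (M2 ⊕ K) = M1 ⊕ M2 — the shared key cancels under XOR.
196 XOR  23 = 211
254 XOR  80 = 174
104 XOR  99 =  11
 95 XOR 187 = 228
 98 XOR  99 =   1
153 XOR  70 = 223
116 XOR 151 = 227
 53 XOR 171 = 158

d3ae0be401dfe39e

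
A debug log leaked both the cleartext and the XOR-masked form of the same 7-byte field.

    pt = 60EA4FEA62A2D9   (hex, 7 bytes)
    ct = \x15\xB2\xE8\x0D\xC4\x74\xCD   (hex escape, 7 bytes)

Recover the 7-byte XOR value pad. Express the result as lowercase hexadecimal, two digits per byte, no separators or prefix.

Since ct = pt ⊕ pad, XORing both sides with pt gives pad = pt ⊕ ct.
01100000 xor 00010101 = 01110101
11101010 xor 10110010 = 01011000
01001111 xor 11101000 = 10100111
11101010 xor 00001101 = 11100111
01100010 xor 11000100 = 10100110
10100010 xor 01110100 = 11010110
11011001 xor 11001101 = 00010100

7558a7e7a6d614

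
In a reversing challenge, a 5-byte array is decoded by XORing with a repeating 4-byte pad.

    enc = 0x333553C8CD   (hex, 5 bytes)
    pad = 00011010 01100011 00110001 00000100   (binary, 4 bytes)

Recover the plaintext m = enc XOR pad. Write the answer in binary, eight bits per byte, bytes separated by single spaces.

00101001 01010110 01100010 11001100 11010111

The 4-byte key repeats, so the effective keystream is 1a 63 31 04 1a.
byte 0: 33 XOR 1a = 29
byte 1: 35 XOR 63 = 56
byte 2: 53 XOR 31 = 62
byte 3: c8 XOR 04 = cc
byte 4: cd XOR 1a = d7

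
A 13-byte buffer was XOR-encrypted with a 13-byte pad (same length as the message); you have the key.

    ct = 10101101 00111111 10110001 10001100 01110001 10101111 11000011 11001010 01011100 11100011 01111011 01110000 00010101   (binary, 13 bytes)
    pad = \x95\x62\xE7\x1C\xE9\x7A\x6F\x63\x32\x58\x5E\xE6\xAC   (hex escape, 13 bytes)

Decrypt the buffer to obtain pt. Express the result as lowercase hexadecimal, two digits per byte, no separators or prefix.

385d569098d5aca96ebb2596b9

byte 0: 173 XOR 149 =  56
byte 1:  63 XOR  98 =  93
byte 2: 177 XOR 231 =  86
byte 3: 140 XOR  28 = 144
byte 4: 113 XOR 233 = 152
byte 5: 175 XOR 122 = 213
byte 6: 195 XOR 111 = 172
byte 7: 202 XOR  99 = 169
byte 8:  92 XOR  50 = 110
byte 9: 227 XOR  88 = 187
byte 10: 123 XOR  94 =  37
byte 11: 112 XOR 230 = 150
byte 12:  21 XOR 172 = 185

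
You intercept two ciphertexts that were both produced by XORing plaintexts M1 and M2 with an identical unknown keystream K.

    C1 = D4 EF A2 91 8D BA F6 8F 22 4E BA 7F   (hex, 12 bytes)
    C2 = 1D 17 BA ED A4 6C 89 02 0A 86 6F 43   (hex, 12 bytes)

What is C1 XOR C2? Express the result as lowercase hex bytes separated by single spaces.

C1 ⊕ C2 = (M1 ⊕ K) ⊕ (M2 ⊕ K) = M1 ⊕ M2 — the shared key cancels under XOR.
byte 0: 212 ^  29 = 201
byte 1: 239 ^  23 = 248
byte 2: 162 ^ 186 =  24
byte 3: 145 ^ 237 = 124
byte 4: 141 ^ 164 =  41
byte 5: 186 ^ 108 = 214
byte 6: 246 ^ 137 = 127
byte 7: 143 ^   2 = 141
byte 8:  34 ^  10 =  40
byte 9:  78 ^ 134 = 200
byte 10: 186 ^ 111 = 213
byte 11: 127 ^  67 =  60

c9 f8 18 7c 29 d6 7f 8d 28 c8 d5 3c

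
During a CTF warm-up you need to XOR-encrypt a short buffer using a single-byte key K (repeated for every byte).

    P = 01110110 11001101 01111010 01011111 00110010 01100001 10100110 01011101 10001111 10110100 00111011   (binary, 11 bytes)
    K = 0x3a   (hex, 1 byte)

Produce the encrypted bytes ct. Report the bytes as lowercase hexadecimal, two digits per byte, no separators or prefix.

The 1-byte key repeats, so the effective keystream is 3a 3a 3a 3a 3a 3a 3a 3a 3a 3a 3a.
byte 0: 118 ^  58 =  76
byte 1: 205 ^  58 = 247
byte 2: 122 ^  58 =  64
byte 3:  95 ^  58 = 101
byte 4:  50 ^  58 =   8
byte 5:  97 ^  58 =  91
byte 6: 166 ^  58 = 156
byte 7:  93 ^  58 = 103
byte 8: 143 ^  58 = 181
byte 9: 180 ^  58 = 142
byte 10:  59 ^  58 =   1

4cf74065085b9c67b58e01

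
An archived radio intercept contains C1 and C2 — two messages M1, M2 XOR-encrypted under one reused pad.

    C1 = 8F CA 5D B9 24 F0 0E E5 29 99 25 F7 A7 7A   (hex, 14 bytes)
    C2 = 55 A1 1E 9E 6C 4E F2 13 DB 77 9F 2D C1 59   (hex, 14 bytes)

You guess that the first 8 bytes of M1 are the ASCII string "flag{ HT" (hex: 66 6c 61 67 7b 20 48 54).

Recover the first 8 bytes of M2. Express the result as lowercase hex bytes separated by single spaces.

First, C1 ⊕ C2 = (M1 ⊕ K) ⊕ (M2 ⊕ K) = M1 ⊕ M2, so the key drops out. Then M2 = (M1 ⊕ M2) ⊕ M1 over the first 8 bytes.
byte 0: (8f XOR 55) XOR 66 = da XOR 66 = bc
byte 1: (ca XOR a1) XOR 6c = 6b XOR 6c = 07
byte 2: (5d XOR 1e) XOR 61 = 43 XOR 61 = 22
byte 3: (b9 XOR 9e) XOR 67 = 27 XOR 67 = 40
byte 4: (24 XOR 6c) XOR 7b = 48 XOR 7b = 33
byte 5: (f0 XOR 4e) XOR 20 = be XOR 20 = 9e
byte 6: (0e XOR f2) XOR 48 = fc XOR 48 = b4
byte 7: (e5 XOR 13) XOR 54 = f6 XOR 54 = a2

bc 07 22 40 33 9e b4 a2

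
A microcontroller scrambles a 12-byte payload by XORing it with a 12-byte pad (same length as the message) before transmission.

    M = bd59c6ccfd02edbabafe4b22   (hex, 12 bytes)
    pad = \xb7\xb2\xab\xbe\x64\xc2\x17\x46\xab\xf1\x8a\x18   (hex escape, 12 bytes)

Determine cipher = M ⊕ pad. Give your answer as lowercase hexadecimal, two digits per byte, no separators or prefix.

0aeb6d7299c0fafc110fc13a

189 xor 183 =  10
 89 xor 178 = 235
198 xor 171 = 109
204 xor 190 = 114
253 xor 100 = 153
  2 xor 194 = 192
237 xor  23 = 250
186 xor  70 = 252
186 xor 171 =  17
254 xor 241 =  15
 75 xor 138 = 193
 34 xor  24 =  58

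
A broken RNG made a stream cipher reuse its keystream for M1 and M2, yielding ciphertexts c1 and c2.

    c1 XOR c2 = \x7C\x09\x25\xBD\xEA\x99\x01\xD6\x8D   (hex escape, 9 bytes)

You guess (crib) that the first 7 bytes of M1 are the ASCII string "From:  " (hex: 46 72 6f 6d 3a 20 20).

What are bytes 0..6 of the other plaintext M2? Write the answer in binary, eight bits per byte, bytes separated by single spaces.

00111010 01111011 01001010 11010000 11010000 10111001 00100001

Since c1 ⊕ c2 = M1 ⊕ M2, XORing with the guessed M1 bytes yields the corresponding M2 bytes: M2 = (c1 ⊕ c2) ⊕ M1.
01111100 XOR 01000110 = 00111010
00001001 XOR 01110010 = 01111011
00100101 XOR 01101111 = 01001010
10111101 XOR 01101101 = 11010000
11101010 XOR 00111010 = 11010000
10011001 XOR 00100000 = 10111001
00000001 XOR 00100000 = 00100001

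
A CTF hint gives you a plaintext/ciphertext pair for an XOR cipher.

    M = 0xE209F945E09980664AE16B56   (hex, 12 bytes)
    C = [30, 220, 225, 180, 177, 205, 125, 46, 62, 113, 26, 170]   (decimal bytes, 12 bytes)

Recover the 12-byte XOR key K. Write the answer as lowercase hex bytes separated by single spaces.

Since C = M ⊕ K, XORing both sides with M gives K = M ⊕ C.
226 ⊕  30 = 252
  9 ⊕ 220 = 213
249 ⊕ 225 =  24
 69 ⊕ 180 = 241
224 ⊕ 177 =  81
153 ⊕ 205 =  84
128 ⊕ 125 = 253
102 ⊕  46 =  72
 74 ⊕  62 = 116
225 ⊕ 113 = 144
107 ⊕  26 = 113
 86 ⊕ 170 = 252

fc d5 18 f1 51 54 fd 48 74 90 71 fc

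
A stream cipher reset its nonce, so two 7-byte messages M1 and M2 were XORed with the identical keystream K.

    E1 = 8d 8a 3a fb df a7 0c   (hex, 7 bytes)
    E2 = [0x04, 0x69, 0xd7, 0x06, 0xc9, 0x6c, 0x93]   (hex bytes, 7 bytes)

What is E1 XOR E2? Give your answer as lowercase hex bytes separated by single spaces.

89 e3 ed fd 16 cb 9f

E1 ⊕ E2 = (M1 ⊕ K) ⊕ (M2 ⊕ K) = M1 ⊕ M2 — the shared key cancels under XOR.
8d ^ 04 = 89
8a ^ 69 = e3
3a ^ d7 = ed
fb ^ 06 = fd
df ^ c9 = 16
a7 ^ 6c = cb
0c ^ 93 = 9f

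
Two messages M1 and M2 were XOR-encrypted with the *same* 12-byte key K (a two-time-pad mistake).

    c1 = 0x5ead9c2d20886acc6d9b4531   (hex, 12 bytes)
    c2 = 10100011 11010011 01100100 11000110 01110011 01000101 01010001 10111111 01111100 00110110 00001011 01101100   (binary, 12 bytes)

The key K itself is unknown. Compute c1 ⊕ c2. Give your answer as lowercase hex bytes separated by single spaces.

c1 ⊕ c2 = (M1 ⊕ K) ⊕ (M2 ⊕ K) = M1 ⊕ M2 — the shared key cancels under XOR.
5e XOR a3 = fd
ad XOR d3 = 7e
9c XOR 64 = f8
2d XOR c6 = eb
20 XOR 73 = 53
88 XOR 45 = cd
6a XOR 51 = 3b
cc XOR bf = 73
6d XOR 7c = 11
9b XOR 36 = ad
45 XOR 0b = 4e
31 XOR 6c = 5d

fd 7e f8 eb 53 cd 3b 73 11 ad 4e 5d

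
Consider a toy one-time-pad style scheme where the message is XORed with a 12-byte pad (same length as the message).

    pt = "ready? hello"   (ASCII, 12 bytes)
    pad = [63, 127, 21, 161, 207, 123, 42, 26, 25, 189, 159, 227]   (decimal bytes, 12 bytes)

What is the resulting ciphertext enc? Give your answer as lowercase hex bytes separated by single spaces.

byte 0: 72 ⊕ 3f = 4d
byte 1: 65 ⊕ 7f = 1a
byte 2: 61 ⊕ 15 = 74
byte 3: 64 ⊕ a1 = c5
byte 4: 79 ⊕ cf = b6
byte 5: 3f ⊕ 7b = 44
byte 6: 20 ⊕ 2a = 0a
byte 7: 68 ⊕ 1a = 72
byte 8: 65 ⊕ 19 = 7c
byte 9: 6c ⊕ bd = d1
byte 10: 6c ⊕ 9f = f3
byte 11: 6f ⊕ e3 = 8c

4d 1a 74 c5 b6 44 0a 72 7c d1 f3 8c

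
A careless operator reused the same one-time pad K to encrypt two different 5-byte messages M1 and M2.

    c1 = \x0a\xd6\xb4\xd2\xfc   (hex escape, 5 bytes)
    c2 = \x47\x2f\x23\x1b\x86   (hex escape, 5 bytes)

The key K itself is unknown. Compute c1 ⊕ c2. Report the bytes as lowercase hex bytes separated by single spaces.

4d f9 97 c9 7a

c1 ⊕ c2 = (M1 ⊕ K) ⊕ (M2 ⊕ K) = M1 ⊕ M2 — the shared key cancels under XOR.
byte 0: 00001010 ⊕ 01000111 = 01001101
byte 1: 11010110 ⊕ 00101111 = 11111001
byte 2: 10110100 ⊕ 00100011 = 10010111
byte 3: 11010010 ⊕ 00011011 = 11001001
byte 4: 11111100 ⊕ 10000110 = 01111010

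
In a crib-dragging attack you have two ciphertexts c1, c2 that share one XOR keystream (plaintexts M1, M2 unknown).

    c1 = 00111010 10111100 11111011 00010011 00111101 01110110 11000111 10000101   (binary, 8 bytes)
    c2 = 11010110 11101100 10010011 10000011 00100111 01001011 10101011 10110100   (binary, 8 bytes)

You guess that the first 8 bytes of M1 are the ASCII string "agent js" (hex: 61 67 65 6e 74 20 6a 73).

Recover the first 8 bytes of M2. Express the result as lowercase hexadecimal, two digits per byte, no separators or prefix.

8d370dfe6e1d0642

First, c1 ⊕ c2 = (M1 ⊕ K) ⊕ (M2 ⊕ K) = M1 ⊕ M2, so the key drops out. Then M2 = (M1 ⊕ M2) ⊕ M1 over the first 8 bytes.
byte 0: (3a XOR d6) XOR 61 = ec XOR 61 = 8d
byte 1: (bc XOR ec) XOR 67 = 50 XOR 67 = 37
byte 2: (fb XOR 93) XOR 65 = 68 XOR 65 = 0d
byte 3: (13 XOR 83) XOR 6e = 90 XOR 6e = fe
byte 4: (3d XOR 27) XOR 74 = 1a XOR 74 = 6e
byte 5: (76 XOR 4b) XOR 20 = 3d XOR 20 = 1d
byte 6: (c7 XOR ab) XOR 6a = 6c XOR 6a = 06
byte 7: (85 XOR b4) XOR 73 = 31 XOR 73 = 42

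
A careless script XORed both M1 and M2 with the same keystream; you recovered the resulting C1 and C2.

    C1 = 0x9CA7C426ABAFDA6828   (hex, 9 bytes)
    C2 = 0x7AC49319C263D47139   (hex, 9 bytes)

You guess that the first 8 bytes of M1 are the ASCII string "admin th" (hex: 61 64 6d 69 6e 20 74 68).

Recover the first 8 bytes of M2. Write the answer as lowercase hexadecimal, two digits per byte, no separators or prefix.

First, C1 ⊕ C2 = (M1 ⊕ K) ⊕ (M2 ⊕ K) = M1 ⊕ M2, so the key drops out. Then M2 = (M1 ⊕ M2) ⊕ M1 over the first 8 bytes.
byte 0: (9c ⊕ 7a) ⊕ 61 = e6 ⊕ 61 = 87
byte 1: (a7 ⊕ c4) ⊕ 64 = 63 ⊕ 64 = 07
byte 2: (c4 ⊕ 93) ⊕ 6d = 57 ⊕ 6d = 3a
byte 3: (26 ⊕ 19) ⊕ 69 = 3f ⊕ 69 = 56
byte 4: (ab ⊕ c2) ⊕ 6e = 69 ⊕ 6e = 07
byte 5: (af ⊕ 63) ⊕ 20 = cc ⊕ 20 = ec
byte 6: (da ⊕ d4) ⊕ 74 = 0e ⊕ 74 = 7a
byte 7: (68 ⊕ 71) ⊕ 68 = 19 ⊕ 68 = 71

87073a5607ec7a71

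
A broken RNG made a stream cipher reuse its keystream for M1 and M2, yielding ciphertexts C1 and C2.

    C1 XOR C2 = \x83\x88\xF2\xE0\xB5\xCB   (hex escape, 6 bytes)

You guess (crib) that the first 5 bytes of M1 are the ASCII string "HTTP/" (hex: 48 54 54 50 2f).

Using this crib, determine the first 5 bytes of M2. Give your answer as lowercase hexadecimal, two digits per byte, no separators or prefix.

cbdca6b09a

Since C1 ⊕ C2 = M1 ⊕ M2, XORing with the guessed M1 bytes yields the corresponding M2 bytes: M2 = (C1 ⊕ C2) ⊕ M1.
byte 0: 10000011 xor 01001000 = 11001011
byte 1: 10001000 xor 01010100 = 11011100
byte 2: 11110010 xor 01010100 = 10100110
byte 3: 11100000 xor 01010000 = 10110000
byte 4: 10110101 xor 00101111 = 10011010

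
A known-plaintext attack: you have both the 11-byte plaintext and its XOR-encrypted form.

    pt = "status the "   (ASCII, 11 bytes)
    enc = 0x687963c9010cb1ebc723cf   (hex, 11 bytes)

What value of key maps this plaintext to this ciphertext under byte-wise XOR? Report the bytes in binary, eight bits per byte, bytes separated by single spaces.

Since enc = pt ⊕ key, XORing both sides with pt gives key = pt ⊕ enc.
byte 0: 73 XOR 68 = 1b
byte 1: 74 XOR 79 = 0d
byte 2: 61 XOR 63 = 02
byte 3: 74 XOR c9 = bd
byte 4: 75 XOR 01 = 74
byte 5: 73 XOR 0c = 7f
byte 6: 20 XOR b1 = 91
byte 7: 74 XOR eb = 9f
byte 8: 68 XOR c7 = af
byte 9: 65 XOR 23 = 46
byte 10: 20 XOR cf = ef

00011011 00001101 00000010 10111101 01110100 01111111 10010001 10011111 10101111 01000110 11101111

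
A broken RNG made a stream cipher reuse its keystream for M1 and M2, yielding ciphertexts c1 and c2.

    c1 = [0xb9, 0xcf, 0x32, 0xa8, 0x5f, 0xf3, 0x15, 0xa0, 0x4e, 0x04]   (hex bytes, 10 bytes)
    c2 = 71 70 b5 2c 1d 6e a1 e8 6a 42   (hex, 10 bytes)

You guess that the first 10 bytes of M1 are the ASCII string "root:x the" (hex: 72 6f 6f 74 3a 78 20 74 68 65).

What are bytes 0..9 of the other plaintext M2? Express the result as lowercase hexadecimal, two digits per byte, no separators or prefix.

First, c1 ⊕ c2 = (M1 ⊕ K) ⊕ (M2 ⊕ K) = M1 ⊕ M2, so the key drops out. Then M2 = (M1 ⊕ M2) ⊕ M1 over the first 10 bytes.
byte 0: (b9 XOR 71) XOR 72 = c8 XOR 72 = ba
byte 1: (cf XOR 70) XOR 6f = bf XOR 6f = d0
byte 2: (32 XOR b5) XOR 6f = 87 XOR 6f = e8
byte 3: (a8 XOR 2c) XOR 74 = 84 XOR 74 = f0
byte 4: (5f XOR 1d) XOR 3a = 42 XOR 3a = 78
byte 5: (f3 XOR 6e) XOR 78 = 9d XOR 78 = e5
byte 6: (15 XOR a1) XOR 20 = b4 XOR 20 = 94
byte 7: (a0 XOR e8) XOR 74 = 48 XOR 74 = 3c
byte 8: (4e XOR 6a) XOR 68 = 24 XOR 68 = 4c
byte 9: (04 XOR 42) XOR 65 = 46 XOR 65 = 23

bad0e8f078e5943c4c23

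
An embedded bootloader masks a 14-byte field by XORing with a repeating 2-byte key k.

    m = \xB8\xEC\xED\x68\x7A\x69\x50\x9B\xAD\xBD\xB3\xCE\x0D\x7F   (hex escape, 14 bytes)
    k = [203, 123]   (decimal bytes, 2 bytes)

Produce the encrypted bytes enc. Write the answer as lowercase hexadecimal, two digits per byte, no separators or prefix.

The 2-byte key repeats, so the effective keystream is cb 7b cb 7b cb 7b cb 7b cb 7b cb 7b cb 7b.
byte 0: b8 ^ cb = 73
byte 1: ec ^ 7b = 97
byte 2: ed ^ cb = 26
byte 3: 68 ^ 7b = 13
byte 4: 7a ^ cb = b1
byte 5: 69 ^ 7b = 12
byte 6: 50 ^ cb = 9b
byte 7: 9b ^ 7b = e0
byte 8: ad ^ cb = 66
byte 9: bd ^ 7b = c6
byte 10: b3 ^ cb = 78
byte 11: ce ^ 7b = b5
byte 12: 0d ^ cb = c6
byte 13: 7f ^ 7b = 04

73972613b1129be066c678b5c604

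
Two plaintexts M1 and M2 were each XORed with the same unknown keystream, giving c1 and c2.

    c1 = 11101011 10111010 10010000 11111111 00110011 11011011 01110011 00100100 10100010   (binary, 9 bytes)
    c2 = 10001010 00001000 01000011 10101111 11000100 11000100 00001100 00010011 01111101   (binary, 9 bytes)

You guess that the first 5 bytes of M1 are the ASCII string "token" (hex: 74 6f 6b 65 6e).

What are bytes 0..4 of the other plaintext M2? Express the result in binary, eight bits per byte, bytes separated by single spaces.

00010101 11011101 10111000 00110101 10011001

First, c1 ⊕ c2 = (M1 ⊕ K) ⊕ (M2 ⊕ K) = M1 ⊕ M2, so the key drops out. Then M2 = (M1 ⊕ M2) ⊕ M1 over the first 5 bytes.
byte 0: (eb XOR 8a) XOR 74 = 61 XOR 74 = 15
byte 1: (ba XOR 08) XOR 6f = b2 XOR 6f = dd
byte 2: (90 XOR 43) XOR 6b = d3 XOR 6b = b8
byte 3: (ff XOR af) XOR 65 = 50 XOR 65 = 35
byte 4: (33 XOR c4) XOR 6e = f7 XOR 6e = 99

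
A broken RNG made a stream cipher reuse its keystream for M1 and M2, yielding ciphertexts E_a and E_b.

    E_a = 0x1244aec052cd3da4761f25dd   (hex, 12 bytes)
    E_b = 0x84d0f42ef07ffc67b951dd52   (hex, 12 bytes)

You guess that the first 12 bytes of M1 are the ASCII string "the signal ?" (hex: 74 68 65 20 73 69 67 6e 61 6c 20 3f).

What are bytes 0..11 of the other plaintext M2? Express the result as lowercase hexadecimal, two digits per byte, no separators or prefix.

First, E_a ⊕ E_b = (M1 ⊕ K) ⊕ (M2 ⊕ K) = M1 ⊕ M2, so the key drops out. Then M2 = (M1 ⊕ M2) ⊕ M1 over the first 12 bytes.
byte 0: (12 ⊕ 84) ⊕ 74 = 96 ⊕ 74 = e2
byte 1: (44 ⊕ d0) ⊕ 68 = 94 ⊕ 68 = fc
byte 2: (ae ⊕ f4) ⊕ 65 = 5a ⊕ 65 = 3f
byte 3: (c0 ⊕ 2e) ⊕ 20 = ee ⊕ 20 = ce
byte 4: (52 ⊕ f0) ⊕ 73 = a2 ⊕ 73 = d1
byte 5: (cd ⊕ 7f) ⊕ 69 = b2 ⊕ 69 = db
byte 6: (3d ⊕ fc) ⊕ 67 = c1 ⊕ 67 = a6
byte 7: (a4 ⊕ 67) ⊕ 6e = c3 ⊕ 6e = ad
byte 8: (76 ⊕ b9) ⊕ 61 = cf ⊕ 61 = ae
byte 9: (1f ⊕ 51) ⊕ 6c = 4e ⊕ 6c = 22
byte 10: (25 ⊕ dd) ⊕ 20 = f8 ⊕ 20 = d8
byte 11: (dd ⊕ 52) ⊕ 3f = 8f ⊕ 3f = b0

e2fc3fced1dba6adae22d8b0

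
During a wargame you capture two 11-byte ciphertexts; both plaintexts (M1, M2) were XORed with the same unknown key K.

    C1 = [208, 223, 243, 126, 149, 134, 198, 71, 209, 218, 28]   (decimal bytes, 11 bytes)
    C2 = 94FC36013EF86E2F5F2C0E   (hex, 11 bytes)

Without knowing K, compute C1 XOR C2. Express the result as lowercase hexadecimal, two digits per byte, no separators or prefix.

4423c57fab7ea8688ef612

C1 ⊕ C2 = (M1 ⊕ K) ⊕ (M2 ⊕ K) = M1 ⊕ M2 — the shared key cancels under XOR.
d0 XOR 94 = 44
df XOR fc = 23
f3 XOR 36 = c5
7e XOR 01 = 7f
95 XOR 3e = ab
86 XOR f8 = 7e
c6 XOR 6e = a8
47 XOR 2f = 68
d1 XOR 5f = 8e
da XOR 2c = f6
1c XOR 0e = 12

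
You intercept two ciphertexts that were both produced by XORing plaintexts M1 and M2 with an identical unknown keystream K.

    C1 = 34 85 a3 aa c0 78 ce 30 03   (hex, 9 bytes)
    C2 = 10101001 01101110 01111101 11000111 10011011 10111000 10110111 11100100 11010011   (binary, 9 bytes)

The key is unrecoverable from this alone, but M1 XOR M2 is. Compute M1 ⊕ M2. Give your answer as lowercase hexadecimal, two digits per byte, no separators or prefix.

C1 ⊕ C2 = (M1 ⊕ K) ⊕ (M2 ⊕ K) = M1 ⊕ M2 — the shared key cancels under XOR.
34 XOR a9 = 9d
85 XOR 6e = eb
a3 XOR 7d = de
aa XOR c7 = 6d
c0 XOR 9b = 5b
78 XOR b8 = c0
ce XOR b7 = 79
30 XOR e4 = d4
03 XOR d3 = d0

9debde6d5bc079d4d0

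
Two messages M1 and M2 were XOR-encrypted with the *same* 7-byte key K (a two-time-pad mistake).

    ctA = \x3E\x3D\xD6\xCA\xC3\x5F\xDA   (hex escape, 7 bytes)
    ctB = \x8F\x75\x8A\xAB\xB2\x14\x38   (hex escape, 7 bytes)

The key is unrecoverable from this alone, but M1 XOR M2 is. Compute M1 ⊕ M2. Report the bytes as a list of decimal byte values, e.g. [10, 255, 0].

ctA ⊕ ctB = (M1 ⊕ K) ⊕ (M2 ⊕ K) = M1 ⊕ M2 — the shared key cancels under XOR.
 62 XOR 143 = 177
 61 XOR 117 =  72
214 XOR 138 =  92
202 XOR 171 =  97
195 XOR 178 = 113
 95 XOR  20 =  75
218 XOR  56 = 226

[177, 72, 92, 97, 113, 75, 226]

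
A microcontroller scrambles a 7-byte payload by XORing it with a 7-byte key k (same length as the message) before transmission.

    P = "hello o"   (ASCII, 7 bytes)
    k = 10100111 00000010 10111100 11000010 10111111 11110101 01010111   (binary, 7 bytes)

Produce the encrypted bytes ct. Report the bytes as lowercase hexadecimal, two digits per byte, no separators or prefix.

68 ⊕ a7 = cf
65 ⊕ 02 = 67
6c ⊕ bc = d0
6c ⊕ c2 = ae
6f ⊕ bf = d0
20 ⊕ f5 = d5
6f ⊕ 57 = 38

cf67d0aed0d538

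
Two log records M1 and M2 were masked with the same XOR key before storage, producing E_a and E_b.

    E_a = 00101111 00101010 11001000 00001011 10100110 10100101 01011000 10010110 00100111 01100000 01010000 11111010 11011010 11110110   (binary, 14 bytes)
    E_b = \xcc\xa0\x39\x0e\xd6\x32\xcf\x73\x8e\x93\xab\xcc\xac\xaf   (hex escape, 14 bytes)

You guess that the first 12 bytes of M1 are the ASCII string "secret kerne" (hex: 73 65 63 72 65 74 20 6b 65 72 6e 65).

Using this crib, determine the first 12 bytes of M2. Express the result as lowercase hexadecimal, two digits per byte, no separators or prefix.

First, E_a ⊕ E_b = (M1 ⊕ K) ⊕ (M2 ⊕ K) = M1 ⊕ M2, so the key drops out. Then M2 = (M1 ⊕ M2) ⊕ M1 over the first 12 bytes.
byte 0: (2f xor cc) xor 73 = e3 xor 73 = 90
byte 1: (2a xor a0) xor 65 = 8a xor 65 = ef
byte 2: (c8 xor 39) xor 63 = f1 xor 63 = 92
byte 3: (0b xor 0e) xor 72 = 05 xor 72 = 77
byte 4: (a6 xor d6) xor 65 = 70 xor 65 = 15
byte 5: (a5 xor 32) xor 74 = 97 xor 74 = e3
byte 6: (58 xor cf) xor 20 = 97 xor 20 = b7
byte 7: (96 xor 73) xor 6b = e5 xor 6b = 8e
byte 8: (27 xor 8e) xor 65 = a9 xor 65 = cc
byte 9: (60 xor 93) xor 72 = f3 xor 72 = 81
byte 10: (50 xor ab) xor 6e = fb xor 6e = 95
byte 11: (fa xor cc) xor 65 = 36 xor 65 = 53

90ef927715e3b78ecc819553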